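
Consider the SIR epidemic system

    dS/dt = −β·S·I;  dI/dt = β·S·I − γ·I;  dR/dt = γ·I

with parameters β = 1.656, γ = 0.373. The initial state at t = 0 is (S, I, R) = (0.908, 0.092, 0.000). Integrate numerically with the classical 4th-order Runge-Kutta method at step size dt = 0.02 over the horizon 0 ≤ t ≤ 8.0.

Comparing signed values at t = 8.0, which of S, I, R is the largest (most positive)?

t=0.000: state=(0.908, 0.092, 0.000)
step 1 (dt=0.02): k1=(-0.138, 0.104, 0.034), k2=(-0.140, 0.105, 0.035), k3=(-0.140, 0.105, 0.035), k4=(-0.141, 0.106, 0.035); state += dt/6·(k1+2k2+2k3+k4)
t=0.020: state=(0.905, 0.094, 0.001)
t=0.040: state=(0.902, 0.096, 0.001)
t=0.060: state=(0.899, 0.098, 0.002)
continuing one RK4 step at a time; state shown every 25 steps (Δt=0.5):
t=0.500: state=(0.821, 0.157, 0.023)
t=1.000: state=(0.696, 0.244, 0.060)
t=1.500: state=(0.547, 0.339, 0.114)
t=2.000: state=(0.399, 0.416, 0.185)
t=2.500: state=(0.277, 0.456, 0.267)
t=3.000: state=(0.190, 0.458, 0.353)
t=3.500: state=(0.131, 0.433, 0.436)
t=4.000: state=(0.093, 0.394, 0.513)
t=4.500: state=(0.068, 0.349, 0.583)
t=5.000: state=(0.052, 0.304, 0.643)
t=5.500: state=(0.041, 0.262, 0.696)
t=6.000: state=(0.034, 0.225, 0.742)
t=6.500: state=(0.028, 0.191, 0.780)
t=7.000: state=(0.025, 0.162, 0.813)
t=7.500: state=(0.022, 0.137, 0.841)
t=8.000: state=(0.020, 0.116, 0.865)
compare at T: S=0.020, I=0.116, R=0.865

largest component: R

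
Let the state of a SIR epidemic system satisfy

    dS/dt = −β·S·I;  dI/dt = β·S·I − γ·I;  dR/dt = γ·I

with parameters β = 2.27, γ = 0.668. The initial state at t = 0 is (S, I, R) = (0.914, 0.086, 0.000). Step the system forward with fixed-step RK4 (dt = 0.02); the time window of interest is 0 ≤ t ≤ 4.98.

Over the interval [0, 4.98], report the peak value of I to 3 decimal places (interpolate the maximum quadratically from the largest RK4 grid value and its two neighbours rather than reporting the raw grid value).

t=0.000: state=(0.914, 0.086, 0.000)
step 1 (dt=0.02): k1=(-0.178, 0.121, 0.057), k2=(-0.181, 0.122, 0.058), k3=(-0.181, 0.122, 0.058), k4=(-0.183, 0.124, 0.059); state += dt/6·(k1+2k2+2k3+k4)
t=0.020: state=(0.910, 0.088, 0.001)
t=0.040: state=(0.907, 0.091, 0.002)
t=0.060: state=(0.903, 0.094, 0.004)
continuing one RK4 step at a time; state shown every 10 steps (Δt=0.2):
t=0.200: state=(0.874, 0.113, 0.013)
t=0.400: state=(0.824, 0.145, 0.030)
t=0.600: state=(0.765, 0.182, 0.052)
t=0.800: state=(0.698, 0.223, 0.079)
t=1.000: state=(0.625, 0.263, 0.112)
t=1.200: state=(0.550, 0.301, 0.149)
t=1.400: state=(0.476, 0.332, 0.192)
t=1.600: state=(0.407, 0.355, 0.238)
t=1.800: state=(0.346, 0.368, 0.286)
t=2.000: state=(0.292, 0.372, 0.336)
t=2.200: state=(0.247, 0.368, 0.385)
t=2.400: state=(0.209, 0.357, 0.434)
t=2.600: state=(0.179, 0.341, 0.480)
t=2.800: state=(0.154, 0.322, 0.525)
t=3.000: state=(0.133, 0.300, 0.566)
t=3.200: state=(0.117, 0.278, 0.605)
t=3.400: state=(0.104, 0.256, 0.641)
t=3.600: state=(0.093, 0.234, 0.673)
t=3.800: state=(0.084, 0.213, 0.703)
t=4.000: state=(0.076, 0.193, 0.730)
t=4.200: state=(0.070, 0.175, 0.755)
t=4.400: state=(0.065, 0.158, 0.777)
t=4.600: state=(0.061, 0.142, 0.797)
t=4.800: state=(0.057, 0.128, 0.815)
t=4.980: state=(0.055, 0.116, 0.830)
largest grid value and its neighbours: I(1.980)=0.37221, I(2.000)=0.37221, I(2.020)=0.37213
parabola through these three points peaks at t≈1.991 with I≈0.37222

max I = 0.372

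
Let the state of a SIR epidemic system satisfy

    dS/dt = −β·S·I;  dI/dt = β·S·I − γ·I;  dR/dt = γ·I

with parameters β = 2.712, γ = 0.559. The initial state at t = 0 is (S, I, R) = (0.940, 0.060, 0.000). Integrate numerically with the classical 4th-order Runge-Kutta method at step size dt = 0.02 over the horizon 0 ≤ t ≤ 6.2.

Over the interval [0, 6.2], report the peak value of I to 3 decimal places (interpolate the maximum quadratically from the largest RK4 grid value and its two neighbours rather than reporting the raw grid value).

max I = 0.481

t=0.000: state=(0.940, 0.060, 0.000)
step 1 (dt=0.02): k1=(-0.153, 0.119, 0.034), k2=(-0.156, 0.122, 0.034), k3=(-0.156, 0.122, 0.034), k4=(-0.159, 0.124, 0.035); state += dt/6·(k1+2k2+2k3+k4)
t=0.020: state=(0.937, 0.062, 0.001)
t=0.040: state=(0.934, 0.065, 0.001)
t=0.060: state=(0.930, 0.068, 0.002)
continuing one RK4 step at a time; state shown every 25 steps (Δt=0.5):
t=0.500: state=(0.821, 0.151, 0.028)
t=1.000: state=(0.606, 0.304, 0.091)
t=1.500: state=(0.363, 0.441, 0.196)
t=2.000: state=(0.192, 0.481, 0.328)
t=2.500: state=(0.102, 0.440, 0.458)
t=3.000: state=(0.059, 0.370, 0.571)
t=3.500: state=(0.037, 0.298, 0.664)
t=4.000: state=(0.026, 0.235, 0.739)
t=4.500: state=(0.020, 0.183, 0.797)
t=5.000: state=(0.016, 0.142, 0.842)
t=5.500: state=(0.013, 0.110, 0.877)
t=6.000: state=(0.012, 0.084, 0.904)
t=6.200: state=(0.011, 0.076, 0.913)
largest grid value and its neighbours: I(1.920)=0.48100, I(1.940)=0.48110, I(1.960)=0.48107
parabola through these three points peaks at t≈1.945 with I≈0.48111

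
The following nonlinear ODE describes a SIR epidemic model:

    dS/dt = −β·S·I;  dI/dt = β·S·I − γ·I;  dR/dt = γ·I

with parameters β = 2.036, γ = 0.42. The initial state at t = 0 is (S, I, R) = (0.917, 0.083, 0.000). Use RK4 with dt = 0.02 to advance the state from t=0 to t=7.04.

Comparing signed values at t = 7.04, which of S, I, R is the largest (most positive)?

t=0.000: state=(0.917, 0.083, 0.000)
step 1 (dt=0.02): k1=(-0.155, 0.120, 0.035), k2=(-0.157, 0.122, 0.035), k3=(-0.157, 0.122, 0.035), k4=(-0.159, 0.123, 0.036); state += dt/6·(k1+2k2+2k3+k4)
t=0.020: state=(0.914, 0.085, 0.001)
t=0.040: state=(0.911, 0.088, 0.001)
t=0.060: state=(0.907, 0.090, 0.002)
continuing one RK4 step at a time; state shown every 25 steps (Δt=0.5):
t=0.500: state=(0.812, 0.163, 0.025)
t=1.000: state=(0.650, 0.279, 0.071)
t=1.500: state=(0.459, 0.398, 0.143)
t=2.000: state=(0.294, 0.471, 0.235)
t=2.500: state=(0.180, 0.484, 0.336)
t=3.000: state=(0.111, 0.454, 0.435)
t=3.500: state=(0.072, 0.403, 0.525)
t=4.000: state=(0.049, 0.347, 0.604)
t=4.500: state=(0.035, 0.293, 0.671)
t=5.000: state=(0.027, 0.245, 0.728)
t=5.500: state=(0.021, 0.204, 0.775)
t=6.000: state=(0.018, 0.169, 0.814)
t=6.500: state=(0.015, 0.139, 0.846)
t=7.000: state=(0.013, 0.114, 0.872)
t=7.040: state=(0.013, 0.112, 0.874)
compare at T: S=0.013, I=0.112, R=0.874

largest component: R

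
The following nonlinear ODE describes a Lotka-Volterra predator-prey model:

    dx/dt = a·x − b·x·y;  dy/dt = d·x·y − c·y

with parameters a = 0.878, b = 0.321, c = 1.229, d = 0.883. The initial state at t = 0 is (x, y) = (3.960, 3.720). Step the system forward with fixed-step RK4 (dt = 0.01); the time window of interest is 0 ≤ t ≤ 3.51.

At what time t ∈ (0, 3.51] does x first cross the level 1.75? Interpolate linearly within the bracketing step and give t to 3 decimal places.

t = 0.636

t=0.000: state=(3.960, 3.720)
step 1 (dt=0.01): k1=(-1.252, 8.436), k2=(-1.303, 8.511), k3=(-1.304, 8.511), k4=(-1.356, 8.585); state += dt/6·(k1+2k2+2k3+k4)
t=0.010: state=(3.947, 3.805)
t=0.020: state=(3.933, 3.892)
t=0.030: state=(3.918, 3.980)
continuing one RK4 step at a time; state shown every 20 steps (Δt=0.2):
t=0.200: state=(3.501, 5.657)
t=0.400: state=(2.715, 7.683)
t=0.600: state=(1.884, 9.005)
t=0.630: state=(1.773, 9.109)
next step: t=0.640: state=(1.737, 9.138) — x has crossed 1.75
linear interpolation between t=0.630 (1.77257) and t=0.640 (1.73659) → t≈0.636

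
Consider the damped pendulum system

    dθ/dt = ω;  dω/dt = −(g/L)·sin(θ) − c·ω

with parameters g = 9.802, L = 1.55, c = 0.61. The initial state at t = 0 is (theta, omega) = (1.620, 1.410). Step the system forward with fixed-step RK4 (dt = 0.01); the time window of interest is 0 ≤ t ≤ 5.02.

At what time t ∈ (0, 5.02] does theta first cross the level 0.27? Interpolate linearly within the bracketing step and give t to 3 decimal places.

t = 0.973

t=0.000: state=(1.620, 1.410)
step 1 (dt=0.01): k1=(1.410, -7.176), k2=(1.374, -7.152), k3=(1.374, -7.152), k4=(1.338, -7.128); state += dt/6·(k1+2k2+2k3+k4)
t=0.010: state=(1.634, 1.338)
t=0.020: state=(1.647, 1.267)
t=0.030: state=(1.659, 1.197)
continuing one RK4 step at a time; state shown every 20 steps (Δt=0.2):
t=0.200: state=(1.765, 0.071)
t=0.400: state=(1.659, -1.112)
t=0.600: state=(1.328, -2.167)
t=0.800: state=(0.809, -2.955)
t=0.970: state=(0.280, -3.186)
next step: t=0.980: state=(0.248, -3.183) — theta has crossed 0.27
linear interpolation between t=0.970 (0.28020) and t=0.980 (0.24836) → t≈0.973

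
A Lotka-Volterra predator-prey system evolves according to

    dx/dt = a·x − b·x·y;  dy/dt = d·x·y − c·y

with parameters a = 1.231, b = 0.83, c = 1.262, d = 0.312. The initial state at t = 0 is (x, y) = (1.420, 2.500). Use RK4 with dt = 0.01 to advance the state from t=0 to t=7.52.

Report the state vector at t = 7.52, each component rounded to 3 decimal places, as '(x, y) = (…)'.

(x, y) = (2.323, 0.489)

t=0.000: state=(1.420, 2.500)
step 1 (dt=0.01): k1=(-1.198, -2.047), k2=(-1.181, -2.044), k3=(-1.182, -2.044), k4=(-1.165, -2.040); state += dt/6·(k1+2k2+2k3+k4)
t=0.010: state=(1.408, 2.480)
t=0.020: state=(1.397, 2.459)
t=0.030: state=(1.386, 2.439)
continuing one RK4 step at a time; state shown every 25 steps (Δt=0.25):
t=0.250: state=(1.210, 2.018)
t=0.500: state=(1.131, 1.612)
t=0.750: state=(1.141, 1.284)
t=1.000: state=(1.223, 1.027)
t=1.250: state=(1.373, 0.828)
t=1.500: state=(1.599, 0.678)
t=1.750: state=(1.913, 0.567)
t=2.000: state=(2.334, 0.488)
t=2.250: state=(2.886, 0.436)
t=2.500: state=(3.599, 0.409)
t=2.750: state=(4.500, 0.408)
t=3.000: state=(5.609, 0.441)
t=3.250: state=(6.911, 0.524)
t=3.500: state=(8.304, 0.691)
t=3.750: state=(9.498, 1.013)
t=4.000: state=(9.918, 1.587)
t=4.250: state=(8.918, 2.438)
t=4.500: state=(6.672, 3.282)
t=4.750: state=(4.368, 3.669)
t=5.000: state=(2.797, 3.521)
t=5.250: state=(1.914, 3.075)
t=5.500: state=(1.452, 2.553)
t=5.750: state=(1.225, 2.065)
t=6.000: state=(1.135, 1.650)
t=6.250: state=(1.136, 1.314)
t=6.500: state=(1.211, 1.050)
t=6.750: state=(1.355, 0.846)
t=7.000: state=(1.572, 0.692)
t=7.250: state=(1.876, 0.577)
t=7.500: state=(2.285, 0.494)
t=7.520: state=(2.323, 0.489)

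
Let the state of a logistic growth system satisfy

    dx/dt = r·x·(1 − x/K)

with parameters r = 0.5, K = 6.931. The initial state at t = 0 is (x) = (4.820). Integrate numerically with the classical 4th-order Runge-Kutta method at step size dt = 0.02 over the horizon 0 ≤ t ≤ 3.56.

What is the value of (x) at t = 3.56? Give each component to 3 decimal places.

t=0.000: state=(4.820)
step 1 (dt=0.02): k1=(0.734), k2=(0.733), k3=(0.733), k4=(0.731); state += dt/6·(k1+2k2+2k3+k4)
t=0.020: state=(4.835)
t=0.040: state=(4.849)
t=0.060: state=(4.864)
continuing one RK4 step at a time; state shown every 10 steps (Δt=0.2):
t=0.200: state=(4.964)
t=0.400: state=(5.102)
t=0.600: state=(5.233)
t=0.800: state=(5.358)
t=1.000: state=(5.476)
t=1.200: state=(5.588)
t=1.400: state=(5.693)
t=1.600: state=(5.791)
t=1.800: state=(5.883)
t=2.000: state=(5.969)
t=2.200: state=(6.049)
t=2.400: state=(6.123)
t=2.600: state=(6.192)
t=2.800: state=(6.255)
t=3.000: state=(6.314)
t=3.200: state=(6.368)
t=3.400: state=(6.418)
t=3.560: state=(6.454)

(x) = (6.454)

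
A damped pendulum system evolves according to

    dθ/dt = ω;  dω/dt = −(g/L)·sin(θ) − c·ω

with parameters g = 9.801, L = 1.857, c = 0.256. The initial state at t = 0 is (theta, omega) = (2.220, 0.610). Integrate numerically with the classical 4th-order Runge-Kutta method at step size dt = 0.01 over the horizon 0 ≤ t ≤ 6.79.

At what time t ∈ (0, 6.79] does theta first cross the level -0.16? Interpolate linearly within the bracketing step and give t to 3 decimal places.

t = 1.236

t=0.000: state=(2.220, 0.610)
step 1 (dt=0.01): k1=(0.610, -4.360), k2=(0.588, -4.345), k3=(0.588, -4.345), k4=(0.567, -4.330); state += dt/6·(k1+2k2+2k3+k4)
t=0.010: state=(2.226, 0.567)
t=0.020: state=(2.231, 0.523)
t=0.030: state=(2.236, 0.481)
continuing one RK4 step at a time; state shown every 25 steps (Δt=0.25):
t=0.250: state=(2.242, -0.420)
t=0.500: state=(2.008, -1.464)
t=0.750: state=(1.500, -2.611)
t=1.000: state=(0.717, -3.573)
t=1.230: state=(-0.138, -3.693)
next step: t=1.240: state=(-0.175, -3.675) — theta has crossed -0.16
linear interpolation between t=1.230 (-0.13794) and t=1.240 (-0.17478) → t≈1.236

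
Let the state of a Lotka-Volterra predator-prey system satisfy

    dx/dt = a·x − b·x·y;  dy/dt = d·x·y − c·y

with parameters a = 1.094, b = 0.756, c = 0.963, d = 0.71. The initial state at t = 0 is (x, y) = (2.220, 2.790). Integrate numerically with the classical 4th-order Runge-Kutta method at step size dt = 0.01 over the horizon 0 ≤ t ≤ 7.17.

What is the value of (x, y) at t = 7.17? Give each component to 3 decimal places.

(x, y) = (1.059, 3.081)

t=0.000: state=(2.220, 2.790)
step 1 (dt=0.01): k1=(-2.254, 1.711), k2=(-2.257, 1.694), k3=(-2.257, 1.694), k4=(-2.259, 1.676); state += dt/6·(k1+2k2+2k3+k4)
t=0.010: state=(2.197, 2.807)
t=0.020: state=(2.175, 2.824)
t=0.030: state=(2.152, 2.840)
continuing one RK4 step at a time; state shown every 25 steps (Δt=0.25):
t=0.250: state=(1.667, 3.094)
t=0.500: state=(1.211, 3.134)
t=0.750: state=(0.893, 2.963)
t=1.000: state=(0.688, 2.676)
t=1.250: state=(0.562, 2.348)
t=1.500: state=(0.489, 2.025)
t=1.750: state=(0.451, 1.730)
t=2.000: state=(0.439, 1.471)
t=2.250: state=(0.446, 1.250)
t=2.500: state=(0.471, 1.066)
t=2.750: state=(0.514, 0.914)
t=3.000: state=(0.576, 0.791)
t=3.250: state=(0.658, 0.694)
t=3.500: state=(0.764, 0.618)
t=3.750: state=(0.899, 0.563)
t=4.000: state=(1.066, 0.527)
t=4.250: state=(1.271, 0.509)
t=4.500: state=(1.518, 0.512)
t=4.750: state=(1.807, 0.540)
t=5.000: state=(2.134, 0.602)
t=5.250: state=(2.479, 0.713)
t=5.500: state=(2.803, 0.896)
t=5.750: state=(3.033, 1.185)
t=6.000: state=(3.069, 1.607)
t=6.250: state=(2.834, 2.142)
t=6.500: state=(2.360, 2.676)
t=6.750: state=(1.800, 3.043)
t=7.000: state=(1.313, 3.147)
t=7.170: state=(1.059, 3.081)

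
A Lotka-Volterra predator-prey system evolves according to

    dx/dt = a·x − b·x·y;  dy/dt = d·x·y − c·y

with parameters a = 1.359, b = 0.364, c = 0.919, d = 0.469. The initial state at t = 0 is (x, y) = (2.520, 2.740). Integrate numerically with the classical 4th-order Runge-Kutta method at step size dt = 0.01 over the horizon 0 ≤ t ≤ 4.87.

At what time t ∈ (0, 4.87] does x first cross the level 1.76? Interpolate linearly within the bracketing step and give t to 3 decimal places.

t = 2.168

t=0.000: state=(2.520, 2.740)
step 1 (dt=0.01): k1=(0.911, 0.720), k2=(0.910, 0.727), k3=(0.910, 0.727), k4=(0.908, 0.734); state += dt/6·(k1+2k2+2k3+k4)
t=0.010: state=(2.529, 2.747)
t=0.020: state=(2.538, 2.755)
t=0.030: state=(2.547, 2.762)
continuing one RK4 step at a time; state shown every 20 steps (Δt=0.2):
t=0.200: state=(2.693, 2.912)
t=0.400: state=(2.836, 3.141)
t=0.600: state=(2.931, 3.427)
t=0.800: state=(2.962, 3.762)
t=1.000: state=(2.917, 4.127)
t=1.200: state=(2.797, 4.492)
t=1.400: state=(2.615, 4.820)
t=1.600: state=(2.392, 5.073)
t=1.800: state=(2.157, 5.225)
t=2.000: state=(1.931, 5.266)
t=2.160: state=(1.768, 5.222)
next step: t=2.170: state=(1.758, 5.217) — x has crossed 1.76
linear interpolation between t=2.160 (1.76750) and t=2.170 (1.75797) → t≈2.168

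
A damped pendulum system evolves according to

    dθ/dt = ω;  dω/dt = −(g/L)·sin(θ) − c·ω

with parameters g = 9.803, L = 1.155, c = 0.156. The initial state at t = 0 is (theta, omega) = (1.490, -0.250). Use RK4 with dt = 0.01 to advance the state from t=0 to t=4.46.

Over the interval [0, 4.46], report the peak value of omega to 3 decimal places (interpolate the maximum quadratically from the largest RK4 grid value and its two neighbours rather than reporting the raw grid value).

max omega = 3.464

t=0.000: state=(1.490, -0.250)
step 1 (dt=0.01): k1=(-0.250, -8.421), k2=(-0.292, -8.413), k3=(-0.292, -8.413), k4=(-0.334, -8.406); state += dt/6·(k1+2k2+2k3+k4)
t=0.010: state=(1.487, -0.334)
t=0.020: state=(1.483, -0.418)
t=0.030: state=(1.479, -0.502)
continuing one RK4 step at a time; state shown every 20 steps (Δt=0.2):
t=0.200: state=(1.274, -1.888)
t=0.400: state=(0.752, -3.251)
t=0.600: state=(0.029, -3.784)
t=0.800: state=(-0.680, -3.125)
t=1.000: state=(-1.168, -1.684)
t=1.200: state=(-1.340, -0.032)
t=1.400: state=(-1.184, 1.573)
t=1.600: state=(-0.729, 2.898)
t=1.800: state=(-0.076, 3.464)
t=2.000: state=(0.581, 2.930)
t=2.200: state=(1.044, 1.611)
t=2.400: state=(1.209, 0.036)
t=2.600: state=(1.061, -1.496)
t=2.800: state=(0.631, -2.713)
t=3.000: state=(0.027, -3.171)
t=3.200: state=(-0.568, -2.616)
t=3.400: state=(-0.972, -1.354)
t=3.600: state=(-1.094, 0.144)
t=3.800: state=(-0.919, 1.570)
t=4.000: state=(-0.491, 2.618)
t=4.200: state=(0.075, 2.883)
t=4.400: state=(0.600, 2.228)
t=4.460: state=(0.723, 1.896)
largest grid value and its neighbours: omega(1.790)=3.46137, omega(1.800)=3.46386, omega(1.810)=3.46341
parabola through these three points peaks at t≈1.803 with omega≈3.46403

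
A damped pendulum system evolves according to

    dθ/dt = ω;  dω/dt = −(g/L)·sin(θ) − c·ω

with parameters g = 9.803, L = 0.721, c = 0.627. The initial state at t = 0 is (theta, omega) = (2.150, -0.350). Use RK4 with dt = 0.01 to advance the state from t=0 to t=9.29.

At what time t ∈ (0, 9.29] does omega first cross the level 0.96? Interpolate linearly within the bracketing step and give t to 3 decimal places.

t=0.000: state=(2.150, -0.350)
step 1 (dt=0.01): k1=(-0.350, -11.159), k2=(-0.406, -11.137), k3=(-0.406, -11.140), k4=(-0.461, -11.120); state += dt/6·(k1+2k2+2k3+k4)
t=0.010: state=(2.146, -0.461)
t=0.020: state=(2.141, -0.572)
t=0.030: state=(2.134, -0.683)
continuing one RK4 step at a time; state shown every 50 steps (Δt=0.5):
t=0.500: state=(0.600, -5.469)
t=1.000: state=(-1.394, -0.945)
t=1.140: state=(-1.393, 0.935)
next step: t=1.150: state=(-1.383, 1.062) — omega has crossed 0.96
linear interpolation between t=1.140 (0.93497) and t=1.150 (1.06240) → t≈1.142

t = 1.142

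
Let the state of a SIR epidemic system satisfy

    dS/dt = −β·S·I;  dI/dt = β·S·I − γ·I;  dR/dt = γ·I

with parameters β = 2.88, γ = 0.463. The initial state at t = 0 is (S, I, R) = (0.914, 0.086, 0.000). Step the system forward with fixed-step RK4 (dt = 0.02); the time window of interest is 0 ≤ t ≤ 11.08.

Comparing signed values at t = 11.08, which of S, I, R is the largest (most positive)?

largest component: R

t=0.000: state=(0.914, 0.086, 0.000)
step 1 (dt=0.02): k1=(-0.226, 0.187, 0.040), k2=(-0.231, 0.190, 0.041), k3=(-0.231, 0.190, 0.041), k4=(-0.235, 0.194, 0.042); state += dt/6·(k1+2k2+2k3+k4)
t=0.020: state=(0.909, 0.090, 0.001)
t=0.040: state=(0.905, 0.094, 0.002)
t=0.060: state=(0.900, 0.098, 0.003)
continuing one RK4 step at a time; state shown every 25 steps (Δt=0.5):
t=0.500: state=(0.738, 0.228, 0.034)
t=1.000: state=(0.459, 0.430, 0.111)
t=1.500: state=(0.223, 0.550, 0.227)
t=2.000: state=(0.100, 0.544, 0.355)
t=2.500: state=(0.048, 0.478, 0.474)
t=3.000: state=(0.025, 0.399, 0.576)
t=3.500: state=(0.015, 0.326, 0.659)
t=4.000: state=(0.010, 0.263, 0.727)
t=4.500: state=(0.007, 0.211, 0.782)
t=5.000: state=(0.005, 0.169, 0.826)
t=5.500: state=(0.004, 0.135, 0.861)
t=6.000: state=(0.004, 0.108, 0.889)
t=6.500: state=(0.003, 0.086, 0.911)
t=7.000: state=(0.003, 0.068, 0.929)
t=7.500: state=(0.003, 0.054, 0.943)
t=8.000: state=(0.002, 0.043, 0.954)
t=8.500: state=(0.002, 0.035, 0.963)
t=9.000: state=(0.002, 0.027, 0.970)
t=9.500: state=(0.002, 0.022, 0.976)
t=10.000: state=(0.002, 0.017, 0.981)
t=10.500: state=(0.002, 0.014, 0.984)
t=11.000: state=(0.002, 0.011, 0.987)
t=11.080: state=(0.002, 0.011, 0.987)
compare at T: S=0.002, I=0.011, R=0.987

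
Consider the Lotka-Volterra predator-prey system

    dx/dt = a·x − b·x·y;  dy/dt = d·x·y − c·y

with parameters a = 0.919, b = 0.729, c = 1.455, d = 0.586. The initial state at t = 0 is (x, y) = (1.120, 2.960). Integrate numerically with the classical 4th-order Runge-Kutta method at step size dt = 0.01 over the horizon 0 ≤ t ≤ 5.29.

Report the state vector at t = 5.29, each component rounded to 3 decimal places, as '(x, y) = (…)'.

t=0.000: state=(1.120, 2.960)
step 1 (dt=0.01): k1=(-1.388, -2.364), k2=(-1.369, -2.367), k3=(-1.369, -2.366), k4=(-1.351, -2.369); state += dt/6·(k1+2k2+2k3+k4)
t=0.010: state=(1.106, 2.936)
t=0.020: state=(1.093, 2.913)
t=0.030: state=(1.080, 2.889)
continuing one RK4 step at a time; state shown every 20 steps (Δt=0.2):
t=0.200: state=(0.905, 2.489)
t=0.400: state=(0.782, 2.052)
t=0.600: state=(0.716, 1.674)
t=0.800: state=(0.691, 1.358)
t=1.000: state=(0.694, 1.101)
t=1.200: state=(0.722, 0.894)
t=1.400: state=(0.771, 0.729)
t=1.600: state=(0.841, 0.599)
t=1.800: state=(0.934, 0.497)
t=2.000: state=(1.050, 0.417)
t=2.200: state=(1.193, 0.355)
t=2.400: state=(1.366, 0.309)
t=2.600: state=(1.574, 0.274)
t=2.800: state=(1.821, 0.250)
t=3.000: state=(2.113, 0.235)
t=3.200: state=(2.455, 0.229)
t=3.400: state=(2.853, 0.234)
t=3.600: state=(3.310, 0.251)
t=3.800: state=(3.826, 0.285)
t=4.000: state=(4.394, 0.344)
t=4.200: state=(4.988, 0.446)
t=4.400: state=(5.553, 0.619)
t=4.600: state=(5.980, 0.911)
t=4.800: state=(6.094, 1.387)
t=5.000: state=(5.701, 2.082)
t=5.200: state=(4.769, 2.887)
t=5.290: state=(4.240, 3.212)

(x, y) = (4.240, 3.212)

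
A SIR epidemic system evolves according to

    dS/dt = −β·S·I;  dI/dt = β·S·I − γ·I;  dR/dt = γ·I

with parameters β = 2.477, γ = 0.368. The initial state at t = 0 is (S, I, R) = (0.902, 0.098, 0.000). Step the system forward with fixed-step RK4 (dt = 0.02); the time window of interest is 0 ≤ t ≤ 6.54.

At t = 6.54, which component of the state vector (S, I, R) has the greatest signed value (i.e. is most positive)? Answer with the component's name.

t=0.000: state=(0.902, 0.098, 0.000)
step 1 (dt=0.02): k1=(-0.219, 0.183, 0.036), k2=(-0.223, 0.186, 0.037), k3=(-0.223, 0.186, 0.037), k4=(-0.226, 0.189, 0.037); state += dt/6·(k1+2k2+2k3+k4)
t=0.020: state=(0.898, 0.102, 0.001)
t=0.040: state=(0.893, 0.106, 0.001)
t=0.060: state=(0.888, 0.110, 0.002)
continuing one RK4 step at a time; state shown every 25 steps (Δt=0.5):
t=0.500: state=(0.743, 0.228, 0.029)
t=1.000: state=(0.500, 0.412, 0.088)
t=1.500: state=(0.273, 0.549, 0.177)
t=2.000: state=(0.134, 0.583, 0.283)
t=2.500: state=(0.066, 0.546, 0.388)
t=3.000: state=(0.035, 0.483, 0.482)
t=3.500: state=(0.020, 0.415, 0.565)
t=4.000: state=(0.013, 0.352, 0.635)
t=4.500: state=(0.008, 0.297, 0.695)
t=5.000: state=(0.006, 0.249, 0.745)
t=5.500: state=(0.005, 0.208, 0.787)
t=6.000: state=(0.004, 0.174, 0.822)
t=6.500: state=(0.003, 0.146, 0.851)
t=6.540: state=(0.003, 0.143, 0.854)
compare at T: S=0.003, I=0.143, R=0.854

largest component: R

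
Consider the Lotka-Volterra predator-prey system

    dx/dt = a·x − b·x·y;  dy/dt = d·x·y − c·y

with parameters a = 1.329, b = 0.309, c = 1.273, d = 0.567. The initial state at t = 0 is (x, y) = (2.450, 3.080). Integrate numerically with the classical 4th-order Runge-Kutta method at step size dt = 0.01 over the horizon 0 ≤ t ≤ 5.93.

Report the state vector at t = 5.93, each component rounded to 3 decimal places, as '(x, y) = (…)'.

(x, y) = (3.079, 4.445)

t=0.000: state=(2.450, 3.080)
step 1 (dt=0.01): k1=(0.924, 0.358), k2=(0.925, 0.366), k3=(0.925, 0.366), k4=(0.925, 0.374); state += dt/6·(k1+2k2+2k3+k4)
t=0.010: state=(2.459, 3.084)
t=0.020: state=(2.469, 3.087)
t=0.030: state=(2.478, 3.091)
continuing one RK4 step at a time; state shown every 20 steps (Δt=0.2):
t=0.200: state=(2.634, 3.186)
t=0.400: state=(2.808, 3.363)
t=0.600: state=(2.954, 3.616)
t=0.800: state=(3.052, 3.942)
t=1.000: state=(3.084, 4.330)
t=1.200: state=(3.038, 4.754)
t=1.400: state=(2.916, 5.169)
t=1.600: state=(2.733, 5.522)
t=1.800: state=(2.513, 5.765)
t=2.000: state=(2.287, 5.867)
t=2.200: state=(2.077, 5.824)
t=2.400: state=(1.900, 5.655)
t=2.600: state=(1.761, 5.393)
t=2.800: state=(1.662, 5.074)
t=3.000: state=(1.601, 4.731)
t=3.200: state=(1.576, 4.390)
t=3.400: state=(1.583, 4.070)
t=3.600: state=(1.620, 3.782)
t=3.800: state=(1.686, 3.536)
t=4.000: state=(1.779, 3.335)
t=4.200: state=(1.898, 3.184)
t=4.400: state=(2.040, 3.085)
t=4.600: state=(2.203, 3.042)
t=4.800: state=(2.381, 3.058)
t=5.000: state=(2.566, 3.138)
t=5.200: state=(2.745, 3.288)
t=5.400: state=(2.904, 3.512)
t=5.600: state=(3.022, 3.811)
t=5.800: state=(3.080, 4.179)
t=5.930: state=(3.079, 4.445)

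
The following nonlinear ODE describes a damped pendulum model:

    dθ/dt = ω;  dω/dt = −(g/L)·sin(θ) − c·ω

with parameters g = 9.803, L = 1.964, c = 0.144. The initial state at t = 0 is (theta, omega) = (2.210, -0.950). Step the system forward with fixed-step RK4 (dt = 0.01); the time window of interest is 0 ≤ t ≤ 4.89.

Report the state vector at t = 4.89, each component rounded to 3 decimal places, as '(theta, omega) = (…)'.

t=0.000: state=(2.210, -0.950)
step 1 (dt=0.01): k1=(-0.950, -3.869), k2=(-0.969, -3.880), k3=(-0.969, -3.881), k4=(-0.989, -3.892); state += dt/6·(k1+2k2+2k3+k4)
t=0.010: state=(2.200, -0.989)
t=0.020: state=(2.190, -1.028)
t=0.030: state=(2.180, -1.067)
continuing one RK4 step at a time; state shown every 20 steps (Δt=0.2):
t=0.200: state=(1.939, -1.776)
t=0.400: state=(1.493, -2.689)
t=0.600: state=(0.869, -3.513)
t=0.800: state=(0.120, -3.872)
t=1.000: state=(-0.631, -3.512)
t=1.200: state=(-1.250, -2.621)
t=1.400: state=(-1.669, -1.574)
t=1.600: state=(-1.883, -0.571)
t=1.800: state=(-1.902, 0.373)
t=2.000: state=(-1.734, 1.312)
t=2.200: state=(-1.376, 2.254)
t=2.400: state=(-0.840, 3.065)
t=2.600: state=(-0.179, 3.453)
t=2.800: state=(0.497, 3.197)
t=3.000: state=(1.064, 2.413)
t=3.200: state=(1.448, 1.409)
t=3.400: state=(1.627, 0.386)
t=3.600: state=(1.605, -0.607)
t=3.800: state=(1.386, -1.570)
t=4.000: state=(0.983, -2.435)
t=4.200: state=(0.432, -3.004)
t=4.400: state=(-0.182, -3.038)
t=4.600: state=(-0.745, -2.508)
t=4.800: state=(-1.163, -1.631)
t=4.890: state=(-1.290, -1.190)

(theta, omega) = (-1.290, -1.190)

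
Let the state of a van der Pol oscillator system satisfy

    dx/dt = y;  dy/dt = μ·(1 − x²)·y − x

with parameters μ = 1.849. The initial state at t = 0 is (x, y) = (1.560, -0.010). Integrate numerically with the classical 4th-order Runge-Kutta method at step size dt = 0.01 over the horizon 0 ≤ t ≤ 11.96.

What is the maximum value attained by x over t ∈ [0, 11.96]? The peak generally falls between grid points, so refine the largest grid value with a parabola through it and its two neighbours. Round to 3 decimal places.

t=0.000: state=(1.560, -0.010)
step 1 (dt=0.01): k1=(-0.010, -1.533), k2=(-0.018, -1.513), k3=(-0.018, -1.513), k4=(-0.025, -1.493); state += dt/6·(k1+2k2+2k3+k4)
t=0.010: state=(1.560, -0.025)
t=0.020: state=(1.559, -0.040)
t=0.030: state=(1.559, -0.054)
continuing one RK4 step at a time; state shown every 50 steps (Δt=0.5):
t=0.500: state=(1.424, -0.456)
t=1.000: state=(1.126, -0.751)
t=1.500: state=(0.616, -1.407)
t=2.000: state=(-0.510, -3.331)
t=2.500: state=(-1.908, -1.057)
t=3.000: state=(-1.973, 0.271)
t=3.500: state=(-1.800, 0.396)
t=4.000: state=(-1.580, 0.488)
t=4.500: state=(-1.300, 0.652)
t=5.000: state=(-0.892, 1.045)
t=5.500: state=(-0.115, 2.323)
t=6.000: state=(1.479, 2.955)
t=6.500: state=(2.018, -0.057)
t=7.000: state=(1.887, -0.358)
t=7.500: state=(1.687, -0.441)
t=8.000: state=(1.439, -0.562)
t=8.500: state=(1.104, -0.814)
t=9.000: state=(0.552, -1.538)
t=9.500: state=(-0.681, -3.531)
t=10.000: state=(-1.958, -0.730)
t=10.500: state=(-1.963, 0.294)
t=11.000: state=(-1.784, 0.403)
t=11.500: state=(-1.561, 0.497)
t=11.960: state=(-1.301, 0.651)
largest grid value and its neighbours: x(6.460)=2.01864, x(6.470)=2.01873, x(6.480)=2.01862
parabola through these three points peaks at t≈6.470 with x≈2.01873

max x = 2.019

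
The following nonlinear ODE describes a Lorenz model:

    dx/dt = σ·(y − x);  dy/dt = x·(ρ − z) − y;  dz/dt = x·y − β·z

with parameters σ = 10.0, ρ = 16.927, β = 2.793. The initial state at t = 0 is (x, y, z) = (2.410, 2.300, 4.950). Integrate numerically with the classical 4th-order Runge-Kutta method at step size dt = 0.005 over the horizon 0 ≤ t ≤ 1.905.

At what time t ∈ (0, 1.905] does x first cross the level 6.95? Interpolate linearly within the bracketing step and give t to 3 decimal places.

t=0.000: state=(2.410, 2.300, 4.950)
step 1 (dt=0.005): k1=(-1.100, 26.565, -8.282), k2=(-0.408, 26.515, -8.071), k3=(-0.427, 26.535, -8.069), k4=(0.248, 26.503, -7.855); state += dt/6·(k1+2k2+2k3+k4)
t=0.005: state=(2.408, 2.433, 4.910)
t=0.010: state=(2.412, 2.565, 4.871)
t=0.015: state=(2.423, 2.698, 4.835)
continuing one RK4 step at a time; state shown every 20 steps (Δt=0.1):
t=0.100: state=(3.381, 5.272, 4.672)
t=0.200: state=(6.157, 9.821, 6.693)
t=0.220: state=(6.922, 10.891, 7.649)
next step: t=0.225: state=(7.122, 11.156, 7.927) — x has crossed 6.95
linear interpolation between t=0.220 (6.92155) and t=0.225 (7.12166) → t≈0.221

t = 0.221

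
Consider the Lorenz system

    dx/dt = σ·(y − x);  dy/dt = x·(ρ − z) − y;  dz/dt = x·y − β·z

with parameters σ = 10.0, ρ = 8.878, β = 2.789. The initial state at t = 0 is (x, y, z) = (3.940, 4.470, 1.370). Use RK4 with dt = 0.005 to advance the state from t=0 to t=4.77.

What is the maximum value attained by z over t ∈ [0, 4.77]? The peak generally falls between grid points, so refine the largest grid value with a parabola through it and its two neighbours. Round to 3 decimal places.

max z = 12.114

t=0.000: state=(3.940, 4.470, 1.370)
step 1 (dt=0.005): k1=(5.300, 25.112, 13.791), k2=(5.795, 25.012, 14.002), k3=(5.780, 25.019, 14.005), k4=(6.262, 24.925, 14.221); state += dt/6·(k1+2k2+2k3+k4)
t=0.005: state=(3.969, 4.595, 1.440)
t=0.010: state=(4.003, 4.719, 1.512)
t=0.015: state=(4.041, 4.843, 1.587)
continuing one RK4 step at a time; state shown every 40 steps (Δt=0.2):
t=0.200: state=(6.892, 8.440, 6.660)
t=0.400: state=(6.833, 5.141, 12.111)
t=0.600: state=(3.343, 2.163, 9.347)
t=0.800: state=(2.324, 2.331, 6.198)
t=1.000: state=(2.981, 3.595, 4.724)
t=1.200: state=(4.661, 5.649, 5.507)
t=1.400: state=(6.169, 6.420, 8.611)
t=1.600: state=(5.344, 4.487, 9.883)
t=1.800: state=(3.877, 3.425, 8.249)
t=2.000: state=(3.631, 3.798, 6.699)
t=2.200: state=(4.350, 4.843, 6.489)
t=2.400: state=(5.260, 5.570, 7.705)
t=2.600: state=(5.296, 5.034, 8.838)
t=2.800: state=(4.569, 4.217, 8.489)
t=3.000: state=(4.165, 4.132, 7.563)
t=3.200: state=(4.384, 4.603, 7.169)
t=3.400: state=(4.861, 5.066, 7.587)
t=3.600: state=(5.037, 4.992, 8.234)
t=3.800: state=(4.762, 4.577, 8.302)
t=4.000: state=(4.472, 4.395, 7.877)
t=4.200: state=(4.484, 4.563, 7.557)
t=4.400: state=(4.707, 4.824, 7.649)
t=4.600: state=(4.856, 4.874, 7.971)
t=4.770: state=(4.802, 4.730, 8.109)
largest grid value and its neighbours: z(0.400)=12.11086, z(0.405)=12.11421, z(0.410)=12.11084
parabola through these three points peaks at t≈0.405 with z≈12.11421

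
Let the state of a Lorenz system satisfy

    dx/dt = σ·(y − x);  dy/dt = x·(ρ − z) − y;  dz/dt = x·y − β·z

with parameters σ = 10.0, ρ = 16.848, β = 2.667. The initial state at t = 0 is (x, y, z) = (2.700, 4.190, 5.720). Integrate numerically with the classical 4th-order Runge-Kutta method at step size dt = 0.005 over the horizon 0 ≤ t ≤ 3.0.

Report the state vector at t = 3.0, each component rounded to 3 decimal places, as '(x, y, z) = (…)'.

(x, y, z) = (9.118, 11.039, 15.767)

t=0.000: state=(2.700, 4.190, 5.720)
step 1 (dt=0.005): k1=(14.900, 25.856, -3.942), k2=(15.174, 26.232, -3.583), k3=(15.176, 26.237, -3.580), k4=(15.453, 26.619, -3.212); state += dt/6·(k1+2k2+2k3+k4)
t=0.005: state=(2.776, 4.321, 5.702)
t=0.010: state=(2.855, 4.456, 5.688)
t=0.015: state=(2.936, 4.595, 5.678)
continuing one RK4 step at a time; state shown every 20 steps (Δt=0.1):
t=0.100: state=(4.813, 7.622, 6.326)
t=0.200: state=(8.279, 12.164, 10.704)
t=0.300: state=(11.282, 12.415, 19.723)
t=0.400: state=(9.511, 5.334, 23.680)
t=0.500: state=(5.031, 1.114, 19.945)
t=0.600: state=(2.294, 0.660, 15.501)
t=0.700: state=(1.408, 1.102, 12.000)
t=0.800: state=(1.461, 1.819, 9.367)
t=0.900: state=(2.105, 3.058, 7.549)
t=1.000: state=(3.469, 5.315, 6.798)
t=1.100: state=(5.922, 8.998, 8.180)
t=1.200: state=(9.296, 12.508, 13.788)
t=1.300: state=(10.872, 10.140, 21.497)
t=1.400: state=(8.009, 3.860, 22.312)
t=1.500: state=(4.257, 1.354, 18.310)
t=1.600: state=(2.361, 1.348, 14.366)
t=1.700: state=(1.945, 2.017, 11.301)
t=1.800: state=(2.386, 3.183, 9.137)
t=1.900: state=(3.580, 5.215, 8.087)
t=2.000: state=(5.738, 8.424, 9.002)
t=2.100: state=(8.696, 11.580, 13.483)
t=2.200: state=(10.371, 10.260, 20.173)
t=2.300: state=(8.339, 4.938, 21.834)
t=2.400: state=(4.984, 2.173, 18.620)
t=2.500: state=(3.057, 1.966, 14.917)
t=2.600: state=(2.599, 2.678, 11.970)
t=2.700: state=(3.103, 4.015, 9.986)
t=2.800: state=(4.442, 6.230, 9.336)
t=2.900: state=(6.662, 9.235, 10.975)
t=3.000: state=(9.118, 11.039, 15.767)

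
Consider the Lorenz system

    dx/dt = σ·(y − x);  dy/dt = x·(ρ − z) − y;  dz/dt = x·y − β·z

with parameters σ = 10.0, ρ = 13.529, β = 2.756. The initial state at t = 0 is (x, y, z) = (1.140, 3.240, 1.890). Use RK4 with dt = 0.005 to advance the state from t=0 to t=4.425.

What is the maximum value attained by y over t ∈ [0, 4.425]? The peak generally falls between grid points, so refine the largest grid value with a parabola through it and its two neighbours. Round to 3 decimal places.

t=0.000: state=(1.140, 3.240, 1.890)
step 1 (dt=0.005): k1=(21.000, 10.028, -1.515), k2=(20.726, 10.619, -1.305), k3=(20.747, 10.609, -1.307), k4=(20.493, 11.191, -1.095); state += dt/6·(k1+2k2+2k3+k4)
t=0.005: state=(1.244, 3.293, 1.883)
t=0.010: state=(1.345, 3.352, 1.879)
t=0.015: state=(1.445, 3.416, 1.877)
continuing one RK4 step at a time; state shown every 40 steps (Δt=0.2):
t=0.200: state=(5.797, 9.048, 4.538)
t=0.400: state=(10.619, 9.542, 18.720)
t=0.600: state=(3.695, 0.786, 15.443)
t=0.800: state=(1.173, 0.988, 9.103)
t=1.000: state=(1.701, 2.368, 5.588)
t=1.200: state=(4.229, 6.252, 5.182)
t=1.400: state=(9.085, 10.793, 13.183)
t=1.600: state=(6.596, 3.525, 17.316)
t=1.800: state=(2.678, 2.000, 11.395)
t=2.000: state=(2.905, 3.658, 7.662)
t=2.200: state=(5.615, 7.524, 8.156)
t=2.400: state=(8.552, 8.603, 15.076)
t=2.600: state=(5.545, 3.610, 15.194)
t=2.800: state=(3.485, 3.352, 10.762)
t=3.000: state=(4.512, 5.587, 8.846)
t=3.200: state=(7.138, 8.283, 11.793)
t=3.400: state=(7.113, 5.928, 15.402)
t=3.600: state=(4.659, 3.881, 12.858)
t=3.800: state=(4.429, 4.899, 10.247)
t=4.000: state=(6.093, 7.096, 10.876)
t=4.200: state=(7.168, 6.949, 14.080)
t=4.400: state=(5.650, 4.767, 13.770)
t=4.425: state=(5.439, 4.636, 13.482)
largest grid value and its neighbours: y(0.310)=12.51473, y(0.315)=12.52670, y(0.320)=12.51824
parabola through these three points peaks at t≈0.315 with y≈12.52678

max y = 12.527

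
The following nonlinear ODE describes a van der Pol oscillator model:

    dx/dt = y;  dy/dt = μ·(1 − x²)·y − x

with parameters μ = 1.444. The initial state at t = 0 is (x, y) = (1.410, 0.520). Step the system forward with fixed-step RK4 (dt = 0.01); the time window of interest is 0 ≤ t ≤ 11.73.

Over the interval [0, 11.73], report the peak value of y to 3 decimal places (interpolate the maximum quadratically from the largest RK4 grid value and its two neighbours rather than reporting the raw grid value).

t=0.000: state=(1.410, 0.520)
step 1 (dt=0.01): k1=(0.520, -2.152), k2=(0.509, -2.145), k3=(0.509, -2.144), k4=(0.499, -2.137); state += dt/6·(k1+2k2+2k3+k4)
t=0.010: state=(1.415, 0.499)
t=0.020: state=(1.420, 0.477)
t=0.030: state=(1.425, 0.456)
continuing one RK4 step at a time; state shown every 50 steps (Δt=0.5):
t=0.500: state=(1.448, -0.268)
t=1.000: state=(1.207, -0.673)
t=1.500: state=(0.757, -1.187)
t=2.000: state=(-0.098, -2.403)
t=2.500: state=(-1.511, -2.383)
t=3.000: state=(-1.995, 0.008)
t=3.500: state=(-1.855, 0.430)
t=4.000: state=(-1.603, 0.573)
t=4.500: state=(-1.271, 0.780)
t=5.000: state=(-0.782, 1.251)
t=5.500: state=(0.112, 2.504)
t=6.000: state=(1.560, 2.350)
t=6.500: state=(2.014, -0.043)
t=7.000: state=(1.867, -0.432)
t=7.500: state=(1.616, -0.569)
t=8.000: state=(1.287, -0.768)
t=8.500: state=(0.807, -1.221)
t=9.000: state=(-0.060, -2.433)
t=9.500: state=(-1.510, -2.481)
t=10.000: state=(-2.015, 0.004)
t=10.500: state=(-1.876, 0.425)
t=11.000: state=(-1.628, 0.562)
t=11.500: state=(-1.303, 0.757)
t=11.730: state=(-1.113, 0.908)
largest grid value and its neighbours: y(5.760)=3.15778, y(5.770)=3.15915, y(5.780)=3.15763
parabola through these three points peaks at t≈5.770 with y≈3.15915

max y = 3.159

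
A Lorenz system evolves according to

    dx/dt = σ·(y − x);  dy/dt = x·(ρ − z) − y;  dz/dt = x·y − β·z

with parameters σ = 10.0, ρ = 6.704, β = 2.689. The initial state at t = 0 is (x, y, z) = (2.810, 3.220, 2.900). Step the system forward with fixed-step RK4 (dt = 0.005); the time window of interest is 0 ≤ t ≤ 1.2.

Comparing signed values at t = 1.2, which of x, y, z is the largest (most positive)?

t=0.000: state=(2.810, 3.220, 2.900)
step 1 (dt=0.005): k1=(4.100, 7.469, 1.250), k2=(4.184, 7.481, 1.327), k3=(4.182, 7.481, 1.328), k4=(4.265, 7.493, 1.405); state += dt/6·(k1+2k2+2k3+k4)
t=0.005: state=(2.831, 3.257, 2.907)
t=0.010: state=(2.853, 3.295, 2.914)
t=0.015: state=(2.875, 3.333, 2.922)
continuing one RK4 step at a time; state shown every 10 steps (Δt=0.05):
t=0.050: state=(3.052, 3.599, 3.003)
t=0.100: state=(3.350, 3.987, 3.194)
t=0.150: state=(3.683, 4.370, 3.481)
t=0.200: state=(4.031, 4.728, 3.867)
t=0.250: state=(4.372, 5.031, 4.343)
t=0.300: state=(4.680, 5.247, 4.889)
t=0.350: state=(4.929, 5.348, 5.470)
t=0.400: state=(5.092, 5.318, 6.037)
t=0.450: state=(5.151, 5.160, 6.537)
t=0.500: state=(5.102, 4.899, 6.924)
t=0.550: state=(4.954, 4.573, 7.168)
t=0.600: state=(4.730, 4.226, 7.263)
t=0.650: state=(4.461, 3.897, 7.221)
t=0.700: state=(4.176, 3.612, 7.070)
t=0.750: state=(3.904, 3.386, 6.840)
t=0.800: state=(3.663, 3.221, 6.562)
t=0.850: state=(3.464, 3.114, 6.263)
t=0.900: state=(3.313, 3.060, 5.963)
t=0.950: state=(3.210, 3.051, 5.678)
t=1.000: state=(3.153, 3.082, 5.419)
t=1.050: state=(3.138, 3.147, 5.195)
t=1.100: state=(3.160, 3.240, 5.011)
t=1.150: state=(3.216, 3.356, 4.872)
t=1.200: state=(3.299, 3.491, 4.781)
compare at T: x=3.299, y=3.491, z=4.781

largest component: z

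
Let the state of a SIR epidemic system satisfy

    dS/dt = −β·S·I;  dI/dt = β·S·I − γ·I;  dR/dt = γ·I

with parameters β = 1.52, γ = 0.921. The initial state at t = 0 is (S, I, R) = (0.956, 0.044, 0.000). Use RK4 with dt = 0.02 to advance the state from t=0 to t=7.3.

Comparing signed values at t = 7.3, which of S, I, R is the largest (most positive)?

largest component: R

t=0.000: state=(0.956, 0.044, 0.000)
step 1 (dt=0.02): k1=(-0.064, 0.023, 0.041), k2=(-0.064, 0.023, 0.041), k3=(-0.064, 0.023, 0.041), k4=(-0.065, 0.024, 0.041); state += dt/6·(k1+2k2+2k3+k4)
t=0.020: state=(0.955, 0.044, 0.001)
t=0.040: state=(0.953, 0.045, 0.002)
t=0.060: state=(0.952, 0.045, 0.002)
continuing one RK4 step at a time; state shown every 25 steps (Δt=0.5):
t=0.500: state=(0.920, 0.057, 0.023)
t=1.000: state=(0.877, 0.071, 0.052)
t=1.500: state=(0.826, 0.085, 0.088)
t=2.000: state=(0.770, 0.099, 0.131)
t=2.500: state=(0.711, 0.110, 0.179)
t=3.000: state=(0.653, 0.116, 0.231)
t=3.500: state=(0.597, 0.118, 0.285)
t=4.000: state=(0.547, 0.115, 0.339)
t=4.500: state=(0.502, 0.108, 0.390)
t=5.000: state=(0.464, 0.098, 0.438)
t=5.500: state=(0.433, 0.087, 0.480)
t=6.000: state=(0.407, 0.076, 0.518)
t=6.500: state=(0.386, 0.064, 0.550)
t=7.000: state=(0.369, 0.054, 0.577)
t=7.300: state=(0.360, 0.048, 0.591)
compare at T: S=0.360, I=0.048, R=0.591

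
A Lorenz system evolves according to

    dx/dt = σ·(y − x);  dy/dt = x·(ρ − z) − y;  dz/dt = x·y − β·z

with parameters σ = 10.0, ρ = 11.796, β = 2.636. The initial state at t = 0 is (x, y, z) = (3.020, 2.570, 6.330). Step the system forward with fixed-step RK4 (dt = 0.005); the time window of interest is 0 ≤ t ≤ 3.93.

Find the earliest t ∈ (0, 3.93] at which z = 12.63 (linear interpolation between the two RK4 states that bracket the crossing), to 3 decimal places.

t = 0.453

t=0.000: state=(3.020, 2.570, 6.330)
step 1 (dt=0.005): k1=(-4.500, 13.937, -8.924), k2=(-4.039, 13.908, -8.790), k3=(-4.051, 13.913, -8.788), k4=(-3.602, 13.889, -8.652); state += dt/6·(k1+2k2+2k3+k4)
t=0.005: state=(3.000, 2.640, 6.286)
t=0.010: state=(2.984, 2.709, 6.243)
t=0.015: state=(2.972, 2.778, 6.202)
continuing one RK4 step at a time; state shown every 40 steps (Δt=0.2):
t=0.200: state=(4.360, 5.768, 6.059)
t=0.400: state=(7.442, 8.514, 10.890)
t=0.450: state=(7.799, 8.116, 12.544)
next step: t=0.455: state=(7.813, 8.043, 12.693) — z has crossed 12.63
linear interpolation between t=0.450 (12.54385) and t=0.455 (12.69290) → t≈0.453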